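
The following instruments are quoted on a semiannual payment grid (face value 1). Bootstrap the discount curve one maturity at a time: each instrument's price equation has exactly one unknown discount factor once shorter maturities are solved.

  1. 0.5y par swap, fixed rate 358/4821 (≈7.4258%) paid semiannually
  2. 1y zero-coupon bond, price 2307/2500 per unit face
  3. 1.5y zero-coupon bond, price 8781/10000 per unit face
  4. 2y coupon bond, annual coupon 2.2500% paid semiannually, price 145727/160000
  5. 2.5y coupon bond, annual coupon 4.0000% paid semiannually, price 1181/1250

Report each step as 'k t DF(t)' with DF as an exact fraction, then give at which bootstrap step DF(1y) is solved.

1 1/2 4821/5000
2 1 2307/2500
3 3/2 8781/10000
4 2 8699/10000
5 5/2 171/200
DF(1y) is solved at step 2

step 1 [0.5y] swap r/2=179/4821: DF=(1 − 179/4821·(0))/(1+179/4821) = 4821/5000 ≈ 0.964200
step 2 [1y] zero: DF = P = 2307/2500 ≈ 0.922800
step 3 [1.5y] zero: DF = P = 8781/10000 ≈ 0.878100
step 4 [2y] bond c/2=9/800: DF=(145727/160000 − 9/800·(0.964200+0.922800+0.878100))/(1+9/800) = 8699/10000 ≈ 0.869900
step 5 [2.5y] bond c/2=1/50: DF=(1181/1250 − 1/50·(0.964200+0.922800+0.878100+0.869900))/(1+1/50) = 171/200 ≈ 0.855000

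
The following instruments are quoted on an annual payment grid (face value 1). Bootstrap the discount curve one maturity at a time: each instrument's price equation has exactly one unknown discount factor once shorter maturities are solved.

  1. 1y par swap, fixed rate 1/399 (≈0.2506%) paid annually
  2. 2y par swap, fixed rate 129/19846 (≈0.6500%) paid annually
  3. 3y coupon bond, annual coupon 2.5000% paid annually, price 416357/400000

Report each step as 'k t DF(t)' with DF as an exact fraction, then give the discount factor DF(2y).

1 1 399/400
2 2 9871/10000
3 3 9671/10000
DF(2y) = 9871/10000 ≈ 0.987100

step 1 [1y] swap r/1=1/399: DF=(1 − 1/399·(0))/(1+1/399) = 399/400 ≈ 0.997500
step 2 [2y] swap r/1=129/19846: DF=(1 − 129/19846·(0.997500))/(1+129/19846) = 9871/10000 ≈ 0.987100
step 3 [3y] bond c/1=1/40: DF=(416357/400000 − 1/40·(0.997500+0.987100))/(1+1/40) = 9671/10000 ≈ 0.967100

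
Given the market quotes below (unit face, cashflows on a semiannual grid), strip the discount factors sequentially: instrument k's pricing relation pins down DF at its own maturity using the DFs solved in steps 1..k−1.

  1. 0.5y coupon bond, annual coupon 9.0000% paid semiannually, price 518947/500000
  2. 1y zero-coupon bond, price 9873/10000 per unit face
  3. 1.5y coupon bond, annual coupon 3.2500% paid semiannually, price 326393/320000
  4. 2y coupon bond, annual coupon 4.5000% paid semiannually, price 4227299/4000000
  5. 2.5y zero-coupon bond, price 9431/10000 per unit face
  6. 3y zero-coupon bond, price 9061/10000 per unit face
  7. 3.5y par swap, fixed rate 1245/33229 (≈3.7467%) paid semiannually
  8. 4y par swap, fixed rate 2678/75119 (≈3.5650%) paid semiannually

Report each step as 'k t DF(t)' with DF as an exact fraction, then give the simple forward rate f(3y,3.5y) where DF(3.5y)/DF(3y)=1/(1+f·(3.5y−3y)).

step 1 [0.5y] bond c/2=9/200: DF=(518947/500000 − 9/200·(0))/(1+9/200) = 2483/2500 ≈ 0.993200
step 2 [1y] zero: DF = P = 9873/10000 ≈ 0.987300
step 3 [1.5y] bond c/2=13/800: DF=(326393/320000 − 13/800·(0.993200+0.987300))/(1+13/800) = 243/250 ≈ 0.972000
step 4 [2y] bond c/2=9/400: DF=(4227299/4000000 − 9/400·(0.993200+0.987300+0.972000))/(1+9/400) = 4843/5000 ≈ 0.968600
step 5 [2.5y] zero: DF = P = 9431/10000 ≈ 0.943100
step 6 [3y] zero: DF = P = 9061/10000 ≈ 0.906100
step 7 [3.5y] swap r/2=1245/66458: DF=(1 − 1245/66458·(0.993200+0.987300+0.972000+0.968600+0.943100+0.906100))/(1+1245/66458) = 1751/2000 ≈ 0.875500
step 8 [4y] swap r/2=1339/75119: DF=(1 − 1339/75119·(0.993200+0.987300+0.972000+0.968600+0.943100+0.906100+0.875500))/(1+1339/75119) = 8661/10000 ≈ 0.866100

1 1/2 2483/2500
2 1 9873/10000
3 3/2 243/250
4 2 4843/5000
5 5/2 9431/10000
6 3 9061/10000
7 7/2 1751/2000
8 4 8661/10000
f(3y,3.5y) = ((9061/10000)/(1751/2000) − 1)/(1/2) = 36/515 ≈ 6.9903%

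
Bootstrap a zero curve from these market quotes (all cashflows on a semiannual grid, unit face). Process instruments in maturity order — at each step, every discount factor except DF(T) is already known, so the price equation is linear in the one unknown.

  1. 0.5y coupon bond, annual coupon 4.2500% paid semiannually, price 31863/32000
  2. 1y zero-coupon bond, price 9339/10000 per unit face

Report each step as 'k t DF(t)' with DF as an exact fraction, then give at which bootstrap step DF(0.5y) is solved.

step 1 [0.5y] bond c/2=17/800: DF=(31863/32000 − 17/800·(0))/(1+17/800) = 39/40 ≈ 0.975000
step 2 [1y] zero: DF = P = 9339/10000 ≈ 0.933900

1 1/2 39/40
2 1 9339/10000
DF(0.5y) is solved at step 1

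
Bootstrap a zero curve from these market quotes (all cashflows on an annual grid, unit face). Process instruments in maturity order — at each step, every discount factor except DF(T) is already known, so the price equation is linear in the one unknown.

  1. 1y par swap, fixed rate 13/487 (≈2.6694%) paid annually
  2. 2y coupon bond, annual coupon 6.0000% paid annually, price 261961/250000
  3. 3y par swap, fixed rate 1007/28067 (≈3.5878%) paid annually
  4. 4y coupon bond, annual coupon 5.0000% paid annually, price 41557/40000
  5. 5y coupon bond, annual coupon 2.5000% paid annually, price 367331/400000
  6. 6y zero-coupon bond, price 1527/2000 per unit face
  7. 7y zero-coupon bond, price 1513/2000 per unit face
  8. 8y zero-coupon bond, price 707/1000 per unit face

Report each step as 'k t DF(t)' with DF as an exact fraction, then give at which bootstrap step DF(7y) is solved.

step 1 [1y] swap r/1=13/487: DF=(1 − 13/487·(0))/(1+13/487) = 487/500 ≈ 0.974000
step 2 [2y] bond c/1=3/50: DF=(261961/250000 − 3/50·(0.974000))/(1+3/50) = 4667/5000 ≈ 0.933400
step 3 [3y] swap r/1=1007/28067: DF=(1 − 1007/28067·(0.974000+0.933400))/(1+1007/28067) = 8993/10000 ≈ 0.899300
step 4 [4y] bond c/1=1/20: DF=(41557/40000 − 1/20·(0.974000+0.933400+0.899300))/(1+1/20) = 4279/5000 ≈ 0.855800
step 5 [5y] bond c/1=1/40: DF=(367331/400000 − 1/40·(0.974000+0.933400+0.899300+0.855800))/(1+1/40) = 4033/5000 ≈ 0.806600
step 6 [6y] zero: DF = P = 1527/2000 ≈ 0.763500
step 7 [7y] zero: DF = P = 1513/2000 ≈ 0.756500
step 8 [8y] zero: DF = P = 707/1000 ≈ 0.707000

1 1 487/500
2 2 4667/5000
3 3 8993/10000
4 4 4279/5000
5 5 4033/5000
6 6 1527/2000
7 7 1513/2000
8 8 707/1000
DF(7y) is solved at step 7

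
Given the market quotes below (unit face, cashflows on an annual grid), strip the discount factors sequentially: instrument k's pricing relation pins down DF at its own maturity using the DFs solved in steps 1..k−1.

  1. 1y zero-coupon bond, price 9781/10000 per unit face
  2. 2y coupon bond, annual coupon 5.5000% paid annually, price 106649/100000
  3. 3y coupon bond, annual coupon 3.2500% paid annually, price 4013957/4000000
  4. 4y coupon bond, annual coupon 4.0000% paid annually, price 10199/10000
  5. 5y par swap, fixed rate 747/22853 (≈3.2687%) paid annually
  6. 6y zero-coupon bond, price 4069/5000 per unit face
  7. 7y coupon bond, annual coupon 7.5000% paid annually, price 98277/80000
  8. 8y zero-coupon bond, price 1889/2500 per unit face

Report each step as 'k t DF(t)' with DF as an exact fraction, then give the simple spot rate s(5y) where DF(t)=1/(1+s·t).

step 1 [1y] zero: DF = P = 9781/10000 ≈ 0.978100
step 2 [2y] bond c/1=11/200: DF=(106649/100000 − 11/200·(0.978100))/(1+11/200) = 9599/10000 ≈ 0.959900
step 3 [3y] bond c/1=13/400: DF=(4013957/4000000 − 13/400·(0.978100+0.959900))/(1+13/400) = 9109/10000 ≈ 0.910900
step 4 [4y] bond c/1=1/25: DF=(10199/10000 − 1/25·(0.978100+0.959900+0.910900))/(1+1/25) = 8711/10000 ≈ 0.871100
step 5 [5y] swap r/1=747/22853: DF=(1 − 747/22853·(0.978100+0.959900+0.910900+0.871100))/(1+747/22853) = 4253/5000 ≈ 0.850600
step 6 [6y] zero: DF = P = 4069/5000 ≈ 0.813800
step 7 [7y] bond c/1=3/40: DF=(98277/80000 − 3/40·(0.978100+0.959900+0.910900+0.871100+0.850600+0.813800))/(1+3/40) = 7671/10000 ≈ 0.767100
step 8 [8y] zero: DF = P = 1889/2500 ≈ 0.755600

1 1 9781/10000
2 2 9599/10000
3 3 9109/10000
4 4 8711/10000
5 5 4253/5000
6 6 4069/5000
7 7 7671/10000
8 8 1889/2500
s(5y) = (1/(4253/5000) − 1)/(5) = 747/21265 ≈ 3.5128%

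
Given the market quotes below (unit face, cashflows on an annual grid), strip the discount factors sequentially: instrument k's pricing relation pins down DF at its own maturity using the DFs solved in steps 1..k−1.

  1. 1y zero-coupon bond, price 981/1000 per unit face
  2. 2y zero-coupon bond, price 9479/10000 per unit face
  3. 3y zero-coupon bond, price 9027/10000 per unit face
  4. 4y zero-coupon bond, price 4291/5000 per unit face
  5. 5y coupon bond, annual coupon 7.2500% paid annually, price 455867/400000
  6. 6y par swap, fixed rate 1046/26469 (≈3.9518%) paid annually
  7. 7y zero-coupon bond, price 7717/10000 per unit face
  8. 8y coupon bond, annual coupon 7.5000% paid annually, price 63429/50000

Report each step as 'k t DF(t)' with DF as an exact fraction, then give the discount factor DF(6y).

1 1 981/1000
2 2 9479/10000
3 3 9027/10000
4 4 4291/5000
5 5 2033/2500
6 6 1977/2500
7 7 7717/10000
8 8 7569/10000
DF(6y) = 1977/2500 ≈ 0.790800

step 1 [1y] zero: DF = P = 981/1000 ≈ 0.981000
step 2 [2y] zero: DF = P = 9479/10000 ≈ 0.947900
step 3 [3y] zero: DF = P = 9027/10000 ≈ 0.902700
step 4 [4y] zero: DF = P = 4291/5000 ≈ 0.858200
step 5 [5y] bond c/1=29/400: DF=(455867/400000 − 29/400·(0.981000+0.947900+0.902700+0.858200))/(1+29/400) = 2033/2500 ≈ 0.813200
step 6 [6y] swap r/1=1046/26469: DF=(1 − 1046/26469·(0.981000+0.947900+0.902700+0.858200+0.813200))/(1+1046/26469) = 1977/2500 ≈ 0.790800
step 7 [7y] zero: DF = P = 7717/10000 ≈ 0.771700
step 8 [8y] bond c/1=3/40: DF=(63429/50000 − 3/40·(0.981000+0.947900+0.902700+0.858200+0.813200+0.790800+0.771700))/(1+3/40) = 7569/10000 ≈ 0.756900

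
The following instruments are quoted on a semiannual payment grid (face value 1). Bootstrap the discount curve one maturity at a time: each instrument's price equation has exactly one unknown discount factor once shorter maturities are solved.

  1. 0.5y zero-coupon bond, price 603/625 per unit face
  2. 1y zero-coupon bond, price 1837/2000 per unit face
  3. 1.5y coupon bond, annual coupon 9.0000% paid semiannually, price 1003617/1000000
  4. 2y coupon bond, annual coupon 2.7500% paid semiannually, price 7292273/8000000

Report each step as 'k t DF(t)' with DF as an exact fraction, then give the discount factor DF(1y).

step 1 [0.5y] zero: DF = P = 603/625 ≈ 0.964800
step 2 [1y] zero: DF = P = 1837/2000 ≈ 0.918500
step 3 [1.5y] bond c/2=9/200: DF=(1003617/1000000 − 9/200·(0.964800+0.918500))/(1+9/200) = 8793/10000 ≈ 0.879300
step 4 [2y] bond c/2=11/800: DF=(7292273/8000000 − 11/800·(0.964800+0.918500+0.879300))/(1+11/800) = 8617/10000 ≈ 0.861700

1 1/2 603/625
2 1 1837/2000
3 3/2 8793/10000
4 2 8617/10000
DF(1y) = 1837/2000 ≈ 0.918500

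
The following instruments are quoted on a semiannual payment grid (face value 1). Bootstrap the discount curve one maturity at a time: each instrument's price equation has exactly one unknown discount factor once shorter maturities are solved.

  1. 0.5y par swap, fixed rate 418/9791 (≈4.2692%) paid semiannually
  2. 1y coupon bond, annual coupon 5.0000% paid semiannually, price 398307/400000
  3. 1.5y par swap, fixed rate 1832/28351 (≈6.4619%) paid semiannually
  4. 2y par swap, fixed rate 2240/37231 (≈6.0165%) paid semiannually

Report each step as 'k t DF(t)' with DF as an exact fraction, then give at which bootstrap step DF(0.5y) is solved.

step 1 [0.5y] swap r/2=209/9791: DF=(1 − 209/9791·(0))/(1+209/9791) = 9791/10000 ≈ 0.979100
step 2 [1y] bond c/2=1/40: DF=(398307/400000 − 1/40·(0.979100))/(1+1/40) = 2369/2500 ≈ 0.947600
step 3 [1.5y] swap r/2=916/28351: DF=(1 − 916/28351·(0.979100+0.947600))/(1+916/28351) = 2271/2500 ≈ 0.908400
step 4 [2y] swap r/2=1120/37231: DF=(1 − 1120/37231·(0.979100+0.947600+0.908400))/(1+1120/37231) = 111/125 ≈ 0.888000

1 1/2 9791/10000
2 1 2369/2500
3 3/2 2271/2500
4 2 111/125
DF(0.5y) is solved at step 1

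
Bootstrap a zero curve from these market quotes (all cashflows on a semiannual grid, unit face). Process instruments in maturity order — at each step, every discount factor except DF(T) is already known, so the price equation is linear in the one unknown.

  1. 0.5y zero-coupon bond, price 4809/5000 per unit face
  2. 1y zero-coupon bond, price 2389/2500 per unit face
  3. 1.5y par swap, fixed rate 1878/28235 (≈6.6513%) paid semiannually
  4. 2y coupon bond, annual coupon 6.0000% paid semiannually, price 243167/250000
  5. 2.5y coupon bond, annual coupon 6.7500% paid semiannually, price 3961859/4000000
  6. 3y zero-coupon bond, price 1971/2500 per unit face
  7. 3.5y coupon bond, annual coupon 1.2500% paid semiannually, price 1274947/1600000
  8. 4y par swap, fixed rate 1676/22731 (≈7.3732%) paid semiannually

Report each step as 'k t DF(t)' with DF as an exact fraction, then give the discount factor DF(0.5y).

1 1/2 4809/5000
2 1 2389/2500
3 3/2 9061/10000
4 2 8621/10000
5 5/2 4189/5000
6 3 1971/2500
7 7/2 7589/10000
8 4 3743/5000
DF(0.5y) = 4809/5000 ≈ 0.961800

step 1 [0.5y] zero: DF = P = 4809/5000 ≈ 0.961800
step 2 [1y] zero: DF = P = 2389/2500 ≈ 0.955600
step 3 [1.5y] swap r/2=939/28235: DF=(1 − 939/28235·(0.961800+0.955600))/(1+939/28235) = 9061/10000 ≈ 0.906100
step 4 [2y] bond c/2=3/100: DF=(243167/250000 − 3/100·(0.961800+0.955600+0.906100))/(1+3/100) = 8621/10000 ≈ 0.862100
step 5 [2.5y] bond c/2=27/800: DF=(3961859/4000000 − 27/800·(0.961800+0.955600+0.906100+0.862100))/(1+27/800) = 4189/5000 ≈ 0.837800
step 6 [3y] zero: DF = P = 1971/2500 ≈ 0.788400
step 7 [3.5y] bond c/2=1/160: DF=(1274947/1600000 − 1/160·(0.961800+0.955600+0.906100+0.862100+0.837800+0.788400))/(1+1/160) = 7589/10000 ≈ 0.758900
step 8 [4y] swap r/2=838/22731: DF=(1 − 838/22731·(0.961800+0.955600+0.906100+0.862100+0.837800+0.788400+0.758900))/(1+838/22731) = 3743/5000 ≈ 0.748600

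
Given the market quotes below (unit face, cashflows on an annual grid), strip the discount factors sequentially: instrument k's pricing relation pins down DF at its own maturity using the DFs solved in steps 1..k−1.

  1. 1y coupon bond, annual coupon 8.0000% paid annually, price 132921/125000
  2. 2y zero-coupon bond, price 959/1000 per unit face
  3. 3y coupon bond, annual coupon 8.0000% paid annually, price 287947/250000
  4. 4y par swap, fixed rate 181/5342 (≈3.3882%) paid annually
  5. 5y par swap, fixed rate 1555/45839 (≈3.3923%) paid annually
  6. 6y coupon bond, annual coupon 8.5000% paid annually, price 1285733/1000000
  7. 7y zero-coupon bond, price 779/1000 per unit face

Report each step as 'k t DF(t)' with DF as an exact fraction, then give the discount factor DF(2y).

step 1 [1y] bond c/1=2/25: DF=(132921/125000 − 2/25·(0))/(1+2/25) = 4923/5000 ≈ 0.984600
step 2 [2y] zero: DF = P = 959/1000 ≈ 0.959000
step 3 [3y] bond c/1=2/25: DF=(287947/250000 − 2/25·(0.984600+0.959000))/(1+2/25) = 369/400 ≈ 0.922500
step 4 [4y] swap r/1=181/5342: DF=(1 − 181/5342·(0.984600+0.959000+0.922500))/(1+181/5342) = 8733/10000 ≈ 0.873300
step 5 [5y] swap r/1=1555/45839: DF=(1 − 1555/45839·(0.984600+0.959000+0.922500+0.873300))/(1+1555/45839) = 1689/2000 ≈ 0.844500
step 6 [6y] bond c/1=17/200: DF=(1285733/1000000 − 17/200·(0.984600+0.959000+0.922500+0.873300+0.844500))/(1+17/200) = 8259/10000 ≈ 0.825900
step 7 [7y] zero: DF = P = 779/1000 ≈ 0.779000

1 1 4923/5000
2 2 959/1000
3 3 369/400
4 4 8733/10000
5 5 1689/2000
6 6 8259/10000
7 7 779/1000
DF(2y) = 959/1000 ≈ 0.959000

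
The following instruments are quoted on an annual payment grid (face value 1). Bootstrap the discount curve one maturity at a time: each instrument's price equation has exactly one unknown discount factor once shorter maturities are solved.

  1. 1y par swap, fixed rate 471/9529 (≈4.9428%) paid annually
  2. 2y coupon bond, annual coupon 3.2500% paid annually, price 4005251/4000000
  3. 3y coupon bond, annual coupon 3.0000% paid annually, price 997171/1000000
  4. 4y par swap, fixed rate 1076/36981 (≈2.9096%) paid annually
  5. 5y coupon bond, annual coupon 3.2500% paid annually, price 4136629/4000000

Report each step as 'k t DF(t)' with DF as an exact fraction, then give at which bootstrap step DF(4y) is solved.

step 1 [1y] swap r/1=471/9529: DF=(1 − 471/9529·(0))/(1+471/9529) = 9529/10000 ≈ 0.952900
step 2 [2y] bond c/1=13/400: DF=(4005251/4000000 − 13/400·(0.952900))/(1+13/400) = 4699/5000 ≈ 0.939800
step 3 [3y] bond c/1=3/100: DF=(997171/1000000 − 3/100·(0.952900+0.939800))/(1+3/100) = 913/1000 ≈ 0.913000
step 4 [4y] swap r/1=1076/36981: DF=(1 − 1076/36981·(0.952900+0.939800+0.913000))/(1+1076/36981) = 2231/2500 ≈ 0.892400
step 5 [5y] bond c/1=13/400: DF=(4136629/4000000 − 13/400·(0.952900+0.939800+0.913000+0.892400))/(1+13/400) = 2213/2500 ≈ 0.885200

1 1 9529/10000
2 2 4699/5000
3 3 913/1000
4 4 2231/2500
5 5 2213/2500
DF(4y) is solved at step 4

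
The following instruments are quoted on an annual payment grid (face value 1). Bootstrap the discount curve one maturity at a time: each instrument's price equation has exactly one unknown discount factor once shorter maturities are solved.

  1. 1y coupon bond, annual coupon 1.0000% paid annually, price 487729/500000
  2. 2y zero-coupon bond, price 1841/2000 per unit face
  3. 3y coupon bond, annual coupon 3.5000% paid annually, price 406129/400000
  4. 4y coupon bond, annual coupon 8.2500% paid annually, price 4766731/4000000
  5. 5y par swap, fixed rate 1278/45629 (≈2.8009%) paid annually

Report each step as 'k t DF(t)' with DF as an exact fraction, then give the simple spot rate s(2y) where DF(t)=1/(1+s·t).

step 1 [1y] bond c/1=1/100: DF=(487729/500000 − 1/100·(0))/(1+1/100) = 4829/5000 ≈ 0.965800
step 2 [2y] zero: DF = P = 1841/2000 ≈ 0.920500
step 3 [3y] bond c/1=7/200: DF=(406129/400000 − 7/200·(0.965800+0.920500))/(1+7/200) = 2293/2500 ≈ 0.917200
step 4 [4y] bond c/1=33/400: DF=(4766731/4000000 − 33/400·(0.965800+0.920500+0.917200))/(1+33/400) = 1109/1250 ≈ 0.887200
step 5 [5y] swap r/1=1278/45629: DF=(1 − 1278/45629·(0.965800+0.920500+0.917200+0.887200))/(1+1278/45629) = 4361/5000 ≈ 0.872200

1 1 4829/5000
2 2 1841/2000
3 3 2293/2500
4 4 1109/1250
5 5 4361/5000
s(2y) = (1/(1841/2000) − 1)/(2) = 159/3682 ≈ 4.3183%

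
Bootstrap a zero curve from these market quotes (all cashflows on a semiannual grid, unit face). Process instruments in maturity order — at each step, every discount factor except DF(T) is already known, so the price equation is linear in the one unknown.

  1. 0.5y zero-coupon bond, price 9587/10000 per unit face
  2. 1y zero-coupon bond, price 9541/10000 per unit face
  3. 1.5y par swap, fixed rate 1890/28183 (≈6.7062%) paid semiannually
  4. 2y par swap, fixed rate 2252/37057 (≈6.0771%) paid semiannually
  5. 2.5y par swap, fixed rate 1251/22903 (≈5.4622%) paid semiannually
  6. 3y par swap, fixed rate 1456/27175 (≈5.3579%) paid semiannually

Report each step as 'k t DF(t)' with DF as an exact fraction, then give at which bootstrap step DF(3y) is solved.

1 1/2 9587/10000
2 1 9541/10000
3 3/2 1811/2000
4 2 4437/5000
5 5/2 8749/10000
6 3 534/625
DF(3y) is solved at step 6

step 1 [0.5y] zero: DF = P = 9587/10000 ≈ 0.958700
step 2 [1y] zero: DF = P = 9541/10000 ≈ 0.954100
step 3 [1.5y] swap r/2=945/28183: DF=(1 − 945/28183·(0.958700+0.954100))/(1+945/28183) = 1811/2000 ≈ 0.905500
step 4 [2y] swap r/2=1126/37057: DF=(1 − 1126/37057·(0.958700+0.954100+0.905500))/(1+1126/37057) = 4437/5000 ≈ 0.887400
step 5 [2.5y] swap r/2=1251/45806: DF=(1 − 1251/45806·(0.958700+0.954100+0.905500+0.887400))/(1+1251/45806) = 8749/10000 ≈ 0.874900
step 6 [3y] swap r/2=728/27175: DF=(1 − 728/27175·(0.958700+0.954100+0.905500+0.887400+0.874900))/(1+728/27175) = 534/625 ≈ 0.854400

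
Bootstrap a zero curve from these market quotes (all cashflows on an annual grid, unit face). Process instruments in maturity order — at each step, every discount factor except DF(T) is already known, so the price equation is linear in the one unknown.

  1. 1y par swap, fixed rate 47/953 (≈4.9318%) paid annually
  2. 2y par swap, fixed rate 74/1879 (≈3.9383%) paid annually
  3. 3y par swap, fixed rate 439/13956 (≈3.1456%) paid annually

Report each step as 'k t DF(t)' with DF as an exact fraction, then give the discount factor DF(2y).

step 1 [1y] swap r/1=47/953: DF=(1 − 47/953·(0))/(1+47/953) = 953/1000 ≈ 0.953000
step 2 [2y] swap r/1=74/1879: DF=(1 − 74/1879·(0.953000))/(1+74/1879) = 463/500 ≈ 0.926000
step 3 [3y] swap r/1=439/13956: DF=(1 − 439/13956·(0.953000+0.926000))/(1+439/13956) = 4561/5000 ≈ 0.912200

1 1 953/1000
2 2 463/500
3 3 4561/5000
DF(2y) = 463/500 ≈ 0.926000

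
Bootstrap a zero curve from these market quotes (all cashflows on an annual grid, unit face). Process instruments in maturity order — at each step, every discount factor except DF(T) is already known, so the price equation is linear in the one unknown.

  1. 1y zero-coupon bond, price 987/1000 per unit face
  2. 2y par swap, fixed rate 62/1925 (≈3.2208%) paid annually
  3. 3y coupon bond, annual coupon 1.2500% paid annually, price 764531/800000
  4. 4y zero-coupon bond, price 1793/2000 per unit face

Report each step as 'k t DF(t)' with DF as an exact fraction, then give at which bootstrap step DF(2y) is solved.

1 1 987/1000
2 2 469/500
3 3 9201/10000
4 4 1793/2000
DF(2y) is solved at step 2

step 1 [1y] zero: DF = P = 987/1000 ≈ 0.987000
step 2 [2y] swap r/1=62/1925: DF=(1 − 62/1925·(0.987000))/(1+62/1925) = 469/500 ≈ 0.938000
step 3 [3y] bond c/1=1/80: DF=(764531/800000 − 1/80·(0.987000+0.938000))/(1+1/80) = 9201/10000 ≈ 0.920100
step 4 [4y] zero: DF = P = 1793/2000 ≈ 0.896500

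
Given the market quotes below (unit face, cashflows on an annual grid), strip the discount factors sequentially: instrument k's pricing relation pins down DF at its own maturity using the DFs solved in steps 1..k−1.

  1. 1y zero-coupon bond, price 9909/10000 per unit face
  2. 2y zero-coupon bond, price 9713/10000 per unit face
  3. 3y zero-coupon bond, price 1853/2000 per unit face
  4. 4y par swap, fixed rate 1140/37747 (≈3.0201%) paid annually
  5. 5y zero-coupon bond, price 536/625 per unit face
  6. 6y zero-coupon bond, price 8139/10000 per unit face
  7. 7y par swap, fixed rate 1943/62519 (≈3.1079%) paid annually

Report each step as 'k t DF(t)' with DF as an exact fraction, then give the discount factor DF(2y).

1 1 9909/10000
2 2 9713/10000
3 3 1853/2000
4 4 443/500
5 5 536/625
6 6 8139/10000
7 7 8057/10000
DF(2y) = 9713/10000 ≈ 0.971300

step 1 [1y] zero: DF = P = 9909/10000 ≈ 0.990900
step 2 [2y] zero: DF = P = 9713/10000 ≈ 0.971300
step 3 [3y] zero: DF = P = 1853/2000 ≈ 0.926500
step 4 [4y] swap r/1=1140/37747: DF=(1 − 1140/37747·(0.990900+0.971300+0.926500))/(1+1140/37747) = 443/500 ≈ 0.886000
step 5 [5y] zero: DF = P = 536/625 ≈ 0.857600
step 6 [6y] zero: DF = P = 8139/10000 ≈ 0.813900
step 7 [7y] swap r/1=1943/62519: DF=(1 − 1943/62519·(0.990900+0.971300+0.926500+0.886000+0.857600+0.813900))/(1+1943/62519) = 8057/10000 ≈ 0.805700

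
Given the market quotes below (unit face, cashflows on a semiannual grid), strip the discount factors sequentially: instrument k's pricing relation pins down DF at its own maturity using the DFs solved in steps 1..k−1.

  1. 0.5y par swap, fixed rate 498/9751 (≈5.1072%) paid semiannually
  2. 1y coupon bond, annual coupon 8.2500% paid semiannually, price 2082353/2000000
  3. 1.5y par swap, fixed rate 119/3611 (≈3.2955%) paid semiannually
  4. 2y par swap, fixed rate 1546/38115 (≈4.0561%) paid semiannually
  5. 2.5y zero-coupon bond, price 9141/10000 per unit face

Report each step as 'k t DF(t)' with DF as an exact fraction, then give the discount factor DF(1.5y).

step 1 [0.5y] swap r/2=249/9751: DF=(1 − 249/9751·(0))/(1+249/9751) = 9751/10000 ≈ 0.975100
step 2 [1y] bond c/2=33/800: DF=(2082353/2000000 − 33/800·(0.975100))/(1+33/800) = 9613/10000 ≈ 0.961300
step 3 [1.5y] swap r/2=119/7222: DF=(1 − 119/7222·(0.975100+0.961300))/(1+119/7222) = 2381/2500 ≈ 0.952400
step 4 [2y] swap r/2=773/38115: DF=(1 − 773/38115·(0.975100+0.961300+0.952400))/(1+773/38115) = 9227/10000 ≈ 0.922700
step 5 [2.5y] zero: DF = P = 9141/10000 ≈ 0.914100

1 1/2 9751/10000
2 1 9613/10000
3 3/2 2381/2500
4 2 9227/10000
5 5/2 9141/10000
DF(1.5y) = 2381/2500 ≈ 0.952400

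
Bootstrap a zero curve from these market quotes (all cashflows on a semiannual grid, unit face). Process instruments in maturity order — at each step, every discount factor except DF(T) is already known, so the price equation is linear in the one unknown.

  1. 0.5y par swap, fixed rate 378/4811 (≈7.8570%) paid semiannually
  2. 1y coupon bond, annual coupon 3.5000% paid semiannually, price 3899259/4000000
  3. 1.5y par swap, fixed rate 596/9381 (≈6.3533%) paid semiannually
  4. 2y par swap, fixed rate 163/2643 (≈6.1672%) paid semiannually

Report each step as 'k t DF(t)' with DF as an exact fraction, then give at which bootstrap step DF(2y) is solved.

1 1/2 4811/5000
2 1 1883/2000
3 3/2 4553/5000
4 2 8859/10000
DF(2y) is solved at step 4

step 1 [0.5y] swap r/2=189/4811: DF=(1 − 189/4811·(0))/(1+189/4811) = 4811/5000 ≈ 0.962200
step 2 [1y] bond c/2=7/400: DF=(3899259/4000000 − 7/400·(0.962200))/(1+7/400) = 1883/2000 ≈ 0.941500
step 3 [1.5y] swap r/2=298/9381: DF=(1 − 298/9381·(0.962200+0.941500))/(1+298/9381) = 4553/5000 ≈ 0.910600
step 4 [2y] swap r/2=163/5286: DF=(1 − 163/5286·(0.962200+0.941500+0.910600))/(1+163/5286) = 8859/10000 ≈ 0.885900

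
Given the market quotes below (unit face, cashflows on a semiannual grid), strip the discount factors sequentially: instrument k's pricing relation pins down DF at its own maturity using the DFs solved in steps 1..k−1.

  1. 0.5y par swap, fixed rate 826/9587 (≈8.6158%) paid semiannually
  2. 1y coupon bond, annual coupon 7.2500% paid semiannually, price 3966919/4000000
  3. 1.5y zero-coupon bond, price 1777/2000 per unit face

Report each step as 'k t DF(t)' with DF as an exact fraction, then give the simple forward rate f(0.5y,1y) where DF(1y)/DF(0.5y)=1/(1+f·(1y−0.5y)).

1 1/2 9587/10000
2 1 1847/2000
3 3/2 1777/2000
f(0.5y,1y) = ((9587/10000)/(1847/2000) − 1)/(1/2) = 704/9235 ≈ 7.6232%

step 1 [0.5y] swap r/2=413/9587: DF=(1 − 413/9587·(0))/(1+413/9587) = 9587/10000 ≈ 0.958700
step 2 [1y] bond c/2=29/800: DF=(3966919/4000000 − 29/800·(0.958700))/(1+29/800) = 1847/2000 ≈ 0.923500
step 3 [1.5y] zero: DF = P = 1777/2000 ≈ 0.888500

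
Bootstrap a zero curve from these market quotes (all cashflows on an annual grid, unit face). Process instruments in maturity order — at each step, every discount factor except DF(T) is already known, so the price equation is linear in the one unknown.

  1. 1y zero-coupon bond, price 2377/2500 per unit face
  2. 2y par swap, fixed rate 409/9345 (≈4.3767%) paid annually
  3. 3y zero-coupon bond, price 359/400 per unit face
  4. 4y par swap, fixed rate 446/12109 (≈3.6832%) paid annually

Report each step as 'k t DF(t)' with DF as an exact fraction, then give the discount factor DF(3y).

1 1 2377/2500
2 2 4591/5000
3 3 359/400
4 4 4331/5000
DF(3y) = 359/400 ≈ 0.897500

step 1 [1y] zero: DF = P = 2377/2500 ≈ 0.950800
step 2 [2y] swap r/1=409/9345: DF=(1 − 409/9345·(0.950800))/(1+409/9345) = 4591/5000 ≈ 0.918200
step 3 [3y] zero: DF = P = 359/400 ≈ 0.897500
step 4 [4y] swap r/1=446/12109: DF=(1 − 446/12109·(0.950800+0.918200+0.897500))/(1+446/12109) = 4331/5000 ≈ 0.866200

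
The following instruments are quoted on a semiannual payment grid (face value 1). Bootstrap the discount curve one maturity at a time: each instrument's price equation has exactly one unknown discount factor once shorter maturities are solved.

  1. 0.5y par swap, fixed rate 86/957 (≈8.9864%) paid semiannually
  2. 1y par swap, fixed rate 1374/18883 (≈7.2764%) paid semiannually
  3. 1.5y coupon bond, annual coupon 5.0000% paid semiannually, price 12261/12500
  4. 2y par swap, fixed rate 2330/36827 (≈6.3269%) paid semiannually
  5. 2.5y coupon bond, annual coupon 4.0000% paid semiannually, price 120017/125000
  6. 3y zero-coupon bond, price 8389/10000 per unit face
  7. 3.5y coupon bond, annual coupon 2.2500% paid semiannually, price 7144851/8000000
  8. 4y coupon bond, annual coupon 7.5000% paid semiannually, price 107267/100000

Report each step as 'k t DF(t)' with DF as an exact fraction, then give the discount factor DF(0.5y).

step 1 [0.5y] swap r/2=43/957: DF=(1 − 43/957·(0))/(1+43/957) = 957/1000 ≈ 0.957000
step 2 [1y] swap r/2=687/18883: DF=(1 − 687/18883·(0.957000))/(1+687/18883) = 9313/10000 ≈ 0.931300
step 3 [1.5y] bond c/2=1/40: DF=(12261/12500 − 1/40·(0.957000+0.931300))/(1+1/40) = 9109/10000 ≈ 0.910900
step 4 [2y] swap r/2=1165/36827: DF=(1 − 1165/36827·(0.957000+0.931300+0.910900))/(1+1165/36827) = 1767/2000 ≈ 0.883500
step 5 [2.5y] bond c/2=1/50: DF=(120017/125000 − 1/50·(0.957000+0.931300+0.910900+0.883500))/(1+1/50) = 8691/10000 ≈ 0.869100
step 6 [3y] zero: DF = P = 8389/10000 ≈ 0.838900
step 7 [3.5y] bond c/2=9/800: DF=(7144851/8000000 − 9/800·(0.957000+0.931300+0.910900+0.883500+0.869100+0.838900))/(1+9/800) = 1029/1250 ≈ 0.823200
step 8 [4y] bond c/2=3/80: DF=(107267/100000 − 3/80·(0.957000+0.931300+0.910900+0.883500+0.869100+0.838900+0.823200))/(1+3/80) = 8093/10000 ≈ 0.809300

1 1/2 957/1000
2 1 9313/10000
3 3/2 9109/10000
4 2 1767/2000
5 5/2 8691/10000
6 3 8389/10000
7 7/2 1029/1250
8 4 8093/10000
DF(0.5y) = 957/1000 ≈ 0.957000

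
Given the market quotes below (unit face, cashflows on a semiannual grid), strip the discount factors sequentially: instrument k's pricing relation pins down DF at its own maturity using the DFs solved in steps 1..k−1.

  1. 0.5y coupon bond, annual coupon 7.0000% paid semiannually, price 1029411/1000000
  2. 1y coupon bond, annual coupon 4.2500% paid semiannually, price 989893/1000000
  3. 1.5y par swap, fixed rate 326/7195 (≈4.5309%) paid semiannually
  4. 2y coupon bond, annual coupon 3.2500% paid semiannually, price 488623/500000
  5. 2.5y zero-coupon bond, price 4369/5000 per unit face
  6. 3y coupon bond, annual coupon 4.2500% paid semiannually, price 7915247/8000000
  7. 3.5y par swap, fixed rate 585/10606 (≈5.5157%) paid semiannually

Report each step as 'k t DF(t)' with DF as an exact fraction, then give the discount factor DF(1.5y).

step 1 [0.5y] bond c/2=7/200: DF=(1029411/1000000 − 7/200·(0))/(1+7/200) = 4973/5000 ≈ 0.994600
step 2 [1y] bond c/2=17/800: DF=(989893/1000000 − 17/800·(0.994600))/(1+17/800) = 4743/5000 ≈ 0.948600
step 3 [1.5y] swap r/2=163/7195: DF=(1 − 163/7195·(0.994600+0.948600))/(1+163/7195) = 2337/2500 ≈ 0.934800
step 4 [2y] bond c/2=13/800: DF=(488623/500000 − 13/800·(0.994600+0.948600+0.934800))/(1+13/800) = 2289/2500 ≈ 0.915600
step 5 [2.5y] zero: DF = P = 4369/5000 ≈ 0.873800
step 6 [3y] bond c/2=17/800: DF=(7915247/8000000 − 17/800·(0.994600+0.948600+0.934800+0.915600+0.873800))/(1+17/800) = 8717/10000 ≈ 0.871700
step 7 [3.5y] swap r/2=585/21212: DF=(1 − 585/21212·(0.994600+0.948600+0.934800+0.915600+0.873800+0.871700))/(1+585/21212) = 1649/2000 ≈ 0.824500

1 1/2 4973/5000
2 1 4743/5000
3 3/2 2337/2500
4 2 2289/2500
5 5/2 4369/5000
6 3 8717/10000
7 7/2 1649/2000
DF(1.5y) = 2337/2500 ≈ 0.934800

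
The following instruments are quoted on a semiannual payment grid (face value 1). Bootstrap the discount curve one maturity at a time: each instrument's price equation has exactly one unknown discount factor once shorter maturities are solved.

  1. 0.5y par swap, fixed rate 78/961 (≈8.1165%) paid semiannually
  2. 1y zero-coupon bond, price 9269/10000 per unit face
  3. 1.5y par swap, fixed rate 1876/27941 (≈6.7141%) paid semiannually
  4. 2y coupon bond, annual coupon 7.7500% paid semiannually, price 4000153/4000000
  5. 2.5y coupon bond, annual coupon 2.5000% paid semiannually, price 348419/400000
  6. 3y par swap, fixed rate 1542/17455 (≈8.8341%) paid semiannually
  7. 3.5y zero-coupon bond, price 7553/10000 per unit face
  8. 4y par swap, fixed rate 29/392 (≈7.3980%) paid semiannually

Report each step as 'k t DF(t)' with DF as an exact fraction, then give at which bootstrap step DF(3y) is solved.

1 1/2 961/1000
2 1 9269/10000
3 3/2 4531/5000
4 2 1717/2000
5 5/2 1019/1250
6 3 7687/10000
7 7/2 7553/10000
8 4 3753/5000
DF(3y) is solved at step 6

step 1 [0.5y] swap r/2=39/961: DF=(1 − 39/961·(0))/(1+39/961) = 961/1000 ≈ 0.961000
step 2 [1y] zero: DF = P = 9269/10000 ≈ 0.926900
step 3 [1.5y] swap r/2=938/27941: DF=(1 − 938/27941·(0.961000+0.926900))/(1+938/27941) = 4531/5000 ≈ 0.906200
step 4 [2y] bond c/2=31/800: DF=(4000153/4000000 − 31/800·(0.961000+0.926900+0.906200))/(1+31/800) = 1717/2000 ≈ 0.858500
step 5 [2.5y] bond c/2=1/80: DF=(348419/400000 − 1/80·(0.961000+0.926900+0.906200+0.858500))/(1+1/80) = 1019/1250 ≈ 0.815200
step 6 [3y] swap r/2=771/17455: DF=(1 − 771/17455·(0.961000+0.926900+0.906200+0.858500+0.815200))/(1+771/17455) = 7687/10000 ≈ 0.768700
step 7 [3.5y] zero: DF = P = 7553/10000 ≈ 0.755300
step 8 [4y] swap r/2=29/784: DF=(1 − 29/784·(0.961000+0.926900+0.906200+0.858500+0.815200+0.768700+0.755300))/(1+29/784) = 3753/5000 ≈ 0.750600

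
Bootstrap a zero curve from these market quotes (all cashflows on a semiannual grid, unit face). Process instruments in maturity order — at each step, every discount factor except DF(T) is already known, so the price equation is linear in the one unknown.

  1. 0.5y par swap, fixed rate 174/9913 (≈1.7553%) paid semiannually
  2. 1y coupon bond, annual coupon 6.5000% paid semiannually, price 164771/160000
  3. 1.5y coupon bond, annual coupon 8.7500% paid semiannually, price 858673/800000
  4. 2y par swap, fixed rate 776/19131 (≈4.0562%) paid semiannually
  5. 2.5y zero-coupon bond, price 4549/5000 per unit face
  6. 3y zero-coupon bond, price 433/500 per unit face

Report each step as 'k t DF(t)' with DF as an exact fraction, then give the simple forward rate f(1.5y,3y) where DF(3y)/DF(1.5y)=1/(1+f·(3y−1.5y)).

step 1 [0.5y] swap r/2=87/9913: DF=(1 − 87/9913·(0))/(1+87/9913) = 9913/10000 ≈ 0.991300
step 2 [1y] bond c/2=13/400: DF=(164771/160000 − 13/400·(0.991300))/(1+13/400) = 4831/5000 ≈ 0.966200
step 3 [1.5y] bond c/2=7/160: DF=(858673/800000 − 7/160·(0.991300+0.966200))/(1+7/160) = 9463/10000 ≈ 0.946300
step 4 [2y] swap r/2=388/19131: DF=(1 − 388/19131·(0.991300+0.966200+0.946300))/(1+388/19131) = 1153/1250 ≈ 0.922400
step 5 [2.5y] zero: DF = P = 4549/5000 ≈ 0.909800
step 6 [3y] zero: DF = P = 433/500 ≈ 0.866000

1 1/2 9913/10000
2 1 4831/5000
3 3/2 9463/10000
4 2 1153/1250
5 5/2 4549/5000
6 3 433/500
f(1.5y,3y) = ((9463/10000)/(433/500) − 1)/(3/2) = 803/12990 ≈ 6.1817%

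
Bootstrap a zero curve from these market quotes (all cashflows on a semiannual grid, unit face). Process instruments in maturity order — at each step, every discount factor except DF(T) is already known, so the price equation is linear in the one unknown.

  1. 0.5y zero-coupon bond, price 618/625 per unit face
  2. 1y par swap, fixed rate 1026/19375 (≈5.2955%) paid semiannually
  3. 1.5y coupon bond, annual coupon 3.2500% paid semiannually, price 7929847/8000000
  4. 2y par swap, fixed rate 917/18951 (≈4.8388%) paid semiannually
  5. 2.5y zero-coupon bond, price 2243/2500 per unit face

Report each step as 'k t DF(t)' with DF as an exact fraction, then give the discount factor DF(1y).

1 1/2 618/625
2 1 9487/10000
3 3/2 2361/2500
4 2 9083/10000
5 5/2 2243/2500
DF(1y) = 9487/10000 ≈ 0.948700

step 1 [0.5y] zero: DF = P = 618/625 ≈ 0.988800
step 2 [1y] swap r/2=513/19375: DF=(1 − 513/19375·(0.988800))/(1+513/19375) = 9487/10000 ≈ 0.948700
step 3 [1.5y] bond c/2=13/800: DF=(7929847/8000000 − 13/800·(0.988800+0.948700))/(1+13/800) = 2361/2500 ≈ 0.944400
step 4 [2y] swap r/2=917/37902: DF=(1 − 917/37902·(0.988800+0.948700+0.944400))/(1+917/37902) = 9083/10000 ≈ 0.908300
step 5 [2.5y] zero: DF = P = 2243/2500 ≈ 0.897200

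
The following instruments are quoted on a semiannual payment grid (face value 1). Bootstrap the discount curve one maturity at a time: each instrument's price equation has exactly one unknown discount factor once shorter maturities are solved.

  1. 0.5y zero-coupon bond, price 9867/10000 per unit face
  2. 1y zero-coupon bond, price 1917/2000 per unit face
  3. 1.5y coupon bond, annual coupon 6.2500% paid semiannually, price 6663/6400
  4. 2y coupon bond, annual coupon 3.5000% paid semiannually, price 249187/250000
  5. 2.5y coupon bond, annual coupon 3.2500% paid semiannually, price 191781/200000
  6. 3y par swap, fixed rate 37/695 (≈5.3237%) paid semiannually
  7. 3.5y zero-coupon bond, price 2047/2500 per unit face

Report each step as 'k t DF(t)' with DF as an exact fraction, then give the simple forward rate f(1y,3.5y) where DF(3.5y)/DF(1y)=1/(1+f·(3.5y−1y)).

1 1/2 9867/10000
2 1 1917/2000
3 3/2 4753/5000
4 2 4649/5000
5 5/2 1103/1250
6 3 213/250
7 7/2 2047/2500
f(1y,3.5y) = ((1917/2000)/(2047/2500) − 1)/(5/2) = 1397/20470 ≈ 6.8246%

step 1 [0.5y] zero: DF = P = 9867/10000 ≈ 0.986700
step 2 [1y] zero: DF = P = 1917/2000 ≈ 0.958500
step 3 [1.5y] bond c/2=1/32: DF=(6663/6400 − 1/32·(0.986700+0.958500))/(1+1/32) = 4753/5000 ≈ 0.950600
step 4 [2y] bond c/2=7/400: DF=(249187/250000 − 7/400·(0.986700+0.958500+0.950600))/(1+7/400) = 4649/5000 ≈ 0.929800
step 5 [2.5y] bond c/2=13/800: DF=(191781/200000 − 13/800·(0.986700+0.958500+0.950600+0.929800))/(1+13/800) = 1103/1250 ≈ 0.882400
step 6 [3y] swap r/2=37/1390: DF=(1 − 37/1390·(0.986700+0.958500+0.950600+0.929800+0.882400))/(1+37/1390) = 213/250 ≈ 0.852000
step 7 [3.5y] zero: DF = P = 2047/2500 ≈ 0.818800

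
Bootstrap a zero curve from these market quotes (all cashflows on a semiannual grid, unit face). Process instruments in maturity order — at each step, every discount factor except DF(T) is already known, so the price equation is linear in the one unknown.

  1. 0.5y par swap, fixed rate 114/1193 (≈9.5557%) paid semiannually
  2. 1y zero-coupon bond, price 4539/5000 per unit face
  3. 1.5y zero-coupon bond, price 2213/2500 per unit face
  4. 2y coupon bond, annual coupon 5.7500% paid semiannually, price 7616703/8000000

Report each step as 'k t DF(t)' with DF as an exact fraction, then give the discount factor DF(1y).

1 1/2 1193/1250
2 1 4539/5000
3 3/2 2213/2500
4 2 8487/10000
DF(1y) = 4539/5000 ≈ 0.907800

step 1 [0.5y] swap r/2=57/1193: DF=(1 − 57/1193·(0))/(1+57/1193) = 1193/1250 ≈ 0.954400
step 2 [1y] zero: DF = P = 4539/5000 ≈ 0.907800
step 3 [1.5y] zero: DF = P = 2213/2500 ≈ 0.885200
step 4 [2y] bond c/2=23/800: DF=(7616703/8000000 − 23/800·(0.954400+0.907800+0.885200))/(1+23/800) = 8487/10000 ≈ 0.848700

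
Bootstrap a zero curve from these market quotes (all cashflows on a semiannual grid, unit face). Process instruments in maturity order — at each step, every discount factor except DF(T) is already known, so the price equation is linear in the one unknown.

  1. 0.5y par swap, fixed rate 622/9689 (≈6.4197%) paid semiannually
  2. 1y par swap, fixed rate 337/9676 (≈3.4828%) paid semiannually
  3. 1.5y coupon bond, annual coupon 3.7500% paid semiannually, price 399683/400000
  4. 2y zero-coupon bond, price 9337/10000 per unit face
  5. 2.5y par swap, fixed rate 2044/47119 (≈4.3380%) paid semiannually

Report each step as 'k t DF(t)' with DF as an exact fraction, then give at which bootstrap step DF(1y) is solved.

step 1 [0.5y] swap r/2=311/9689: DF=(1 − 311/9689·(0))/(1+311/9689) = 9689/10000 ≈ 0.968900
step 2 [1y] swap r/2=337/19352: DF=(1 − 337/19352·(0.968900))/(1+337/19352) = 9663/10000 ≈ 0.966300
step 3 [1.5y] bond c/2=3/160: DF=(399683/400000 − 3/160·(0.968900+0.966300))/(1+3/160) = 2363/2500 ≈ 0.945200
step 4 [2y] zero: DF = P = 9337/10000 ≈ 0.933700
step 5 [2.5y] swap r/2=1022/47119: DF=(1 − 1022/47119·(0.968900+0.966300+0.945200+0.933700))/(1+1022/47119) = 4489/5000 ≈ 0.897800

1 1/2 9689/10000
2 1 9663/10000
3 3/2 2363/2500
4 2 9337/10000
5 5/2 4489/5000
DF(1y) is solved at step 2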